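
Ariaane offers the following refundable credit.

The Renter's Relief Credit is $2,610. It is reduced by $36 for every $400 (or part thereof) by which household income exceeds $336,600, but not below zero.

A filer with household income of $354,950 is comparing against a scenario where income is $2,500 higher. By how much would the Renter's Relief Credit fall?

At $354,950 — income exceeds $336,600 by $18,350, which is 46 full-or-partial $400 increments; reduction = 46 × $36 = $1,656, leaving $954.
At $357,450 — income exceeds $336,600 by $20,850, which is 53 full-or-partial $400 increments; reduction = 53 × $36 = $1,908, leaving $702.
Lost: $954 − $702 = $252.

$252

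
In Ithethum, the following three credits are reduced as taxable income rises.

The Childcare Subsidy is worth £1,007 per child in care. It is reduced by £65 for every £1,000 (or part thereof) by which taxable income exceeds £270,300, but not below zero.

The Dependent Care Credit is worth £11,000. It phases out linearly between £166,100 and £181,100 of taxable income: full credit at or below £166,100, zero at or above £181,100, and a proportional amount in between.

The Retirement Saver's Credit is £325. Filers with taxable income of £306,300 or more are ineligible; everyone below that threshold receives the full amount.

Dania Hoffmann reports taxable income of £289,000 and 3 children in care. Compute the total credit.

Childcare Subsidy: base = 3 × £1,007 = £3,021. income exceeds £270,300 by £18,700, which is 19 full-or-partial £1,000 increments; reduction = 19 × £65 = £1,235, leaving £1,786.
Dependent Care Credit: £289,000 is at or above £181,100, so the credit is £0.
Retirement Saver's Credit: £289,000 is below the £306,300 cutoff, so the full £325 applies.
Total: £1,786 + £0 + £325 = £2,111.

£2,111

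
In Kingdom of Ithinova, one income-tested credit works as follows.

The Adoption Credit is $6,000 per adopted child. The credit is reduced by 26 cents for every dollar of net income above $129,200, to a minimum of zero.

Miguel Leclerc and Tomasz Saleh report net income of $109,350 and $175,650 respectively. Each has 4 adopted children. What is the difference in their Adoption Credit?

Miguel ($109,350): Adoption Credit: base = 4 × $6,000 = $24,000. $109,350 is at or below the $129,200 threshold, so the full $24,000 applies.
Tomasz ($175,650): Adoption Credit: base = 4 × $6,000 = $24,000. 26% of the $46,450 excess over $129,200 is $12,077; credit = $24,000 − $12,077 = $11,923.
Difference: |$24,000 − $11,923| = $12,077.

$12,077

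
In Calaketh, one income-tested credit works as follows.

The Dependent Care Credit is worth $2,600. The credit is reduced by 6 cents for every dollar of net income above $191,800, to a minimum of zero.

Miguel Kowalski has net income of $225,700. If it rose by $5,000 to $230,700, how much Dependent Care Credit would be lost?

$300

At $225,700 — 6% of the $33,900 excess over $191,800 is $2,034; credit = $2,600 − $2,034 = $566.
At $230,700 — 6% of the $38,900 excess over $191,800 is $2,334; credit = $2,600 − $2,334 = $266.
Lost: $566 − $266 = $300.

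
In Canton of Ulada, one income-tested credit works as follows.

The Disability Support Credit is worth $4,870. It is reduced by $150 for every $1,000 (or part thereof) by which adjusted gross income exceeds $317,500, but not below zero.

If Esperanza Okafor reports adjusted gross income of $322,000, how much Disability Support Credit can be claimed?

$4,120

Disability Support Credit: income exceeds $317,500 by $4,500, which is 5 full-or-partial $1,000 increments; reduction = 5 × $150 = $750, leaving $4,120.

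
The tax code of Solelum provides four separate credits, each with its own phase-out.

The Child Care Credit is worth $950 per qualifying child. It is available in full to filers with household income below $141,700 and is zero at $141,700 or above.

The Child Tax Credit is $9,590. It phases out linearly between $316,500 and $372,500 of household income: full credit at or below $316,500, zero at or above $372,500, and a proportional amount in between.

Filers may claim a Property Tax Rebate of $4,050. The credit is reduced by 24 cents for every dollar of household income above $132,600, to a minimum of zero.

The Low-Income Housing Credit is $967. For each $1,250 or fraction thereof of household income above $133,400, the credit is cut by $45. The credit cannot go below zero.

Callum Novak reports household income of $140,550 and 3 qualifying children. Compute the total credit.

Child Care Credit: base = 3 × $950 = $2,850. $140,550 is below the $141,700 cutoff, so the full $2,850 applies.
Child Tax Credit: $140,550 is at or below the $316,500 threshold, so the full $9,590 applies.
Property Tax Rebate: 24% of the $7,950 excess over $132,600 is $1,908; credit = $4,050 − $1,908 = $2,142.
Low-Income Housing Credit: income exceeds $133,400 by $7,150, which is 6 full-or-partial $1,250 increments; reduction = 6 × $45 = $270, leaving $697.
Total: $2,850 + $9,590 + $2,142 + $697 = $15,279.

$15,279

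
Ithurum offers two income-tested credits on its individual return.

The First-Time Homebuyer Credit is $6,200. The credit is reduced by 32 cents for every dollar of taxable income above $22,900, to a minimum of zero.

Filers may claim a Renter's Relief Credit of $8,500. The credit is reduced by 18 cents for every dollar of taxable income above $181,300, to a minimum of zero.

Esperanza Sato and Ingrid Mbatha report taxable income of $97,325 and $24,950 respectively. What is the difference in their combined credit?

Esperanza ($97,325): First-Time Homebuyer Credit: 32% of the $74,425 excess over $22,900 is $23,816 ≥ base, so the credit is $0. Renter's Relief Credit: $97,325 is at or below the $181,300 threshold, so the full $8,500 applies. total $0 + $8,500 = $8,500
Ingrid ($24,950): First-Time Homebuyer Credit: 32% of the $2,050 excess over $22,900 is $656; credit = $6,200 − $656 = $5,544. Renter's Relief Credit: $24,950 is at or below the $181,300 threshold, so the full $8,500 applies. total $5,544 + $8,500 = $14,044
Difference: |$8,500 − $14,044| = $5,544.

$5,544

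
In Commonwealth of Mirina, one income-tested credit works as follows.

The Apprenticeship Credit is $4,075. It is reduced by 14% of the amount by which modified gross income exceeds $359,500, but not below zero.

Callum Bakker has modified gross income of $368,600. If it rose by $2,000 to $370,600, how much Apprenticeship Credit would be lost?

At $368,600 — 14% of the $9,100 excess over $359,500 is $1,274; credit = $4,075 − $1,274 = $2,801.
At $370,600 — 14% of the $11,100 excess over $359,500 is $1,554; credit = $4,075 − $1,554 = $2,521.
Lost: $2,801 − $2,521 = $280.

$280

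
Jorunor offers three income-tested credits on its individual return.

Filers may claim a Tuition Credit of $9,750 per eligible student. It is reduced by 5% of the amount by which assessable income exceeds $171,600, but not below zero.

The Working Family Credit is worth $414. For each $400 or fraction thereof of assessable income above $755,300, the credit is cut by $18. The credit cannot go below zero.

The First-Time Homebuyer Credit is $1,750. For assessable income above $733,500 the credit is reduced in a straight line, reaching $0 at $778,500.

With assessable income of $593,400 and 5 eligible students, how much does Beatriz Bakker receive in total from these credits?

$29,824

Tuition Credit: base = 5 × $9,750 = $48,750. 5% of the $421,800 excess over $171,600 is $21,090; credit = $48,750 − $21,090 = $27,660.
Working Family Credit: $593,400 is at or below the $755,300 threshold, so the full $414 applies.
First-Time Homebuyer Credit: $593,400 is at or below the $733,500 threshold, so the full $1,750 applies.
Total: $27,660 + $414 + $1,750 = $29,824.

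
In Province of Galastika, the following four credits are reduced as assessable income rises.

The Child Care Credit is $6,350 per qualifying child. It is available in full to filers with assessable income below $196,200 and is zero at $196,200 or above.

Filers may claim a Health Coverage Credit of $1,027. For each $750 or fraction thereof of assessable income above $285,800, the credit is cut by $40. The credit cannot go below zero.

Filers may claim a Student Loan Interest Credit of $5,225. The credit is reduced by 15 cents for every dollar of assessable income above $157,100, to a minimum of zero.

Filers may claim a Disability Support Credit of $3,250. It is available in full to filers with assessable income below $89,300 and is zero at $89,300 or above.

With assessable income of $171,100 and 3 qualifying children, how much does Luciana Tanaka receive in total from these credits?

Child Care Credit: base = 3 × $6,350 = $19,050. $171,100 is below the $196,200 cutoff, so the full $19,050 applies.
Health Coverage Credit: $171,100 is at or below the $285,800 threshold, so the full $1,027 applies.
Student Loan Interest Credit: 15% of the $14,000 excess over $157,100 is $2,100; credit = $5,225 − $2,100 = $3,125.
Disability Support Credit: $171,100 meets or exceeds the $89,300 cutoff, so the credit is $0.
Total: $19,050 + $1,027 + $3,125 + $0 = $23,202.

$23,202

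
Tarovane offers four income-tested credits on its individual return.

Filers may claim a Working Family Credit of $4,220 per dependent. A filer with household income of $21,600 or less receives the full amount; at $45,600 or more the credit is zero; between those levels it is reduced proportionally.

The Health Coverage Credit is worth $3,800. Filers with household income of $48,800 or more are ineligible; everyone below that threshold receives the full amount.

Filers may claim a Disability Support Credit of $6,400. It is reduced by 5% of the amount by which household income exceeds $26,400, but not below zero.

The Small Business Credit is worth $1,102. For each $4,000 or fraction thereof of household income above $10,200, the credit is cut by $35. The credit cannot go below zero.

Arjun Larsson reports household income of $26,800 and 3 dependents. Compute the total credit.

Working Family Credit: base = 3 × $4,220 = $12,660. $26,800 is $5,200 into a $24,000 phase-out range, leaving 18,800/24,000 of the credit: $12,660 × 18,800/24,000 = $9,917.
Health Coverage Credit: $26,800 is below the $48,800 cutoff, so the full $3,800 applies.
Disability Support Credit: 5% of the $400 excess over $26,400 is $20; credit = $6,400 − $20 = $6,380.
Small Business Credit: income exceeds $10,200 by $16,600, which is 5 full-or-partial $4,000 increments; reduction = 5 × $35 = $175, leaving $927.
Total: $9,917 + $3,800 + $6,380 + $927 = $21,024.

$21,024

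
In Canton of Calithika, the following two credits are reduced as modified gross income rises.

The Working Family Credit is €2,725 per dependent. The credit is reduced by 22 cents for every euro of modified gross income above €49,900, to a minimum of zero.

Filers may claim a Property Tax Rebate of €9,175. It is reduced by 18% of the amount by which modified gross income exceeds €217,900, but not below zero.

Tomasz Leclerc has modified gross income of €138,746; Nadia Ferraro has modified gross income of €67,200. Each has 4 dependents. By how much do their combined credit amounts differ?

Tomasz (€138,746): Working Family Credit: base = 4 × €2,725 = €10,900. 22% of the €88,846 excess over €49,900 is €19,546.12 ≥ base, so the credit is €0. Property Tax Rebate: €138,746 is at or below the €217,900 threshold, so the full €9,175 applies. total €0 + €9,175 = €9,175
Nadia (€67,200): Working Family Credit: base = 4 × €2,725 = €10,900. 22% of the €17,300 excess over €49,900 is €3,806; credit = €10,900 − €3,806 = €7,094. Property Tax Rebate: €67,200 is at or below the €217,900 threshold, so the full €9,175 applies. total €7,094 + €9,175 = €16,269
Difference: |€9,175 − €16,269| = €7,094.

€7,094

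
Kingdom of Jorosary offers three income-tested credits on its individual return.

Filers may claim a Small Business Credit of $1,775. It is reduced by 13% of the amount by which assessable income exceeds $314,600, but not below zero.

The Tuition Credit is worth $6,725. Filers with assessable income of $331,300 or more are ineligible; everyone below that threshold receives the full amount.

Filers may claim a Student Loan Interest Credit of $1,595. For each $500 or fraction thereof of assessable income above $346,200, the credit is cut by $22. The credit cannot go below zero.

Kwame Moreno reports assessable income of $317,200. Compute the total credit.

$9,757

Small Business Credit: 13% of the $2,600 excess over $314,600 is $338; credit = $1,775 − $338 = $1,437.
Tuition Credit: $317,200 is below the $331,300 cutoff, so the full $6,725 applies.
Student Loan Interest Credit: $317,200 is at or below the $346,200 threshold, so the full $1,595 applies.
Total: $1,437 + $6,725 + $1,595 = $9,757.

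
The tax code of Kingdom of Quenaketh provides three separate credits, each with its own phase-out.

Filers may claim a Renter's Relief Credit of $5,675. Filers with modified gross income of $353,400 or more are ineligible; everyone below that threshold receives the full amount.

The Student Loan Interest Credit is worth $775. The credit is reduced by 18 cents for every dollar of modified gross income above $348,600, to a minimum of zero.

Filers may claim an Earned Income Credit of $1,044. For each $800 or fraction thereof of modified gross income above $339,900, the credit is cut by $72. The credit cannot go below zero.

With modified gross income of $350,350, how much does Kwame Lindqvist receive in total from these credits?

$6,171

Renter's Relief Credit: $350,350 is below the $353,400 cutoff, so the full $5,675 applies.
Student Loan Interest Credit: 18% of the $1,750 excess over $348,600 is $315; credit = $775 − $315 = $460.
Earned Income Credit: income exceeds $339,900 by $10,450, which is 14 full-or-partial $800 increments; reduction = 14 × $72 = $1,008, leaving $36.
Total: $5,675 + $460 + $36 = $6,171.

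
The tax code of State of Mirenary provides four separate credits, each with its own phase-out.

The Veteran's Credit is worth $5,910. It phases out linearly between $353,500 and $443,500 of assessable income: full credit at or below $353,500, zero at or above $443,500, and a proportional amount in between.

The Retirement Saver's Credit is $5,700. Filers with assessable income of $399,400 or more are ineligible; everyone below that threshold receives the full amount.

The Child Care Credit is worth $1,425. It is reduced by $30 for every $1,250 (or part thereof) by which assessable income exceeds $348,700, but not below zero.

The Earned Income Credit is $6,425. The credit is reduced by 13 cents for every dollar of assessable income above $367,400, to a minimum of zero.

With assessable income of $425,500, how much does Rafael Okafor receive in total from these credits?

$1,182

Veteran's Credit: $425,500 is $72,000 into a $90,000 phase-out range, leaving 18,000/90,000 of the credit: $5,910 × 18,000/90,000 = $1,182.
Retirement Saver's Credit: $425,500 meets or exceeds the $399,400 cutoff, so the credit is $0.
Child Care Credit: income exceeds $348,700 by $76,800 → 62 increments × $30 = $1,860 ≥ base, so the credit is $0.
Earned Income Credit: 13% of the $58,100 excess over $367,400 is $7,553 ≥ base, so the credit is $0.
Total: $1,182 + $0 + $0 + $0 = $1,182.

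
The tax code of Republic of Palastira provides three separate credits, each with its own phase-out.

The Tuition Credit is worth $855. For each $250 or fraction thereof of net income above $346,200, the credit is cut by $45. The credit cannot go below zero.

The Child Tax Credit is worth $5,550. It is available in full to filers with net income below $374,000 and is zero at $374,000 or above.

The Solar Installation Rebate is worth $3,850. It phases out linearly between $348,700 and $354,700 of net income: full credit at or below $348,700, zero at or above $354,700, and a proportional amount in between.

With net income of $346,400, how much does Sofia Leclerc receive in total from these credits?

Tuition Credit: income exceeds $346,200 by $200, which is 1 full-or-partial $250 increment; reduction = 1 × $45 = $45, leaving $810.
Child Tax Credit: $346,400 is below the $374,000 cutoff, so the full $5,550 applies.
Solar Installation Rebate: $346,400 is at or below the $348,700 threshold, so the full $3,850 applies.
Total: $810 + $5,550 + $3,850 = $10,210.

$10,210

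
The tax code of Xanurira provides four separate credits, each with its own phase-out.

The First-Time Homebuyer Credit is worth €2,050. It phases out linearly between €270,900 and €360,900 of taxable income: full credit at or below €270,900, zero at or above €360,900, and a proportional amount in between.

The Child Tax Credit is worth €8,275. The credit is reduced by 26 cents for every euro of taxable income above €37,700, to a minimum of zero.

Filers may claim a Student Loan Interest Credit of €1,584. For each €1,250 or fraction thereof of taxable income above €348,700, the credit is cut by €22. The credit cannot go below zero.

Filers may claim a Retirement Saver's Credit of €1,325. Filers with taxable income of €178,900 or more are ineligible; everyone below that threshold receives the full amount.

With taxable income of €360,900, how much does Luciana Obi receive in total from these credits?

First-Time Homebuyer Credit: €360,900 is at or above €360,900, so the credit is €0.
Child Tax Credit: 26% of the €323,200 excess over €37,700 is €84,032 ≥ base, so the credit is €0.
Student Loan Interest Credit: income exceeds €348,700 by €12,200, which is 10 full-or-partial €1,250 increments; reduction = 10 × €22 = €220, leaving €1,364.
Retirement Saver's Credit: €360,900 meets or exceeds the €178,900 cutoff, so the credit is €0.
Total: €0 + €0 + €1,364 + €0 = €1,364.

€1,364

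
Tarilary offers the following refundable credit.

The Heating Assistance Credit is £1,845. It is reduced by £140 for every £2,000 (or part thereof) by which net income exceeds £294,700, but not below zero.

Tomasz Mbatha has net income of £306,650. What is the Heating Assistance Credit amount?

Heating Assistance Credit: income exceeds £294,700 by £11,950, which is 6 full-or-partial £2,000 increments; reduction = 6 × £140 = £840, leaving £1,005.

£1,005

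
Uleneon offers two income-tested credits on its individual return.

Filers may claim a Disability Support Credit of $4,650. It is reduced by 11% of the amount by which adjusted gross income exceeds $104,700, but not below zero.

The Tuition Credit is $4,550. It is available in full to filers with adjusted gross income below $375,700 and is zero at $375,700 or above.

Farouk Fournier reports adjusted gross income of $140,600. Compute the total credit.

Disability Support Credit: 11% of the $35,900 excess over $104,700 is $3,949; credit = $4,650 − $3,949 = $701.
Tuition Credit: $140,600 is below the $375,700 cutoff, so the full $4,550 applies.
Total: $701 + $4,550 = $5,251.

$5,251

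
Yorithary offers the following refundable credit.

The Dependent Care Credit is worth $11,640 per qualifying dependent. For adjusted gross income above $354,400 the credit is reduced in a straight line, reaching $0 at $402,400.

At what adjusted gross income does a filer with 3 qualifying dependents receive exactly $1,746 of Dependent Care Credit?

$400,000

Full credit = 3 × $11,640 = $34,920.
$1,746 is 1,746/34,920 of the full $34,920, so 33,174/34,920 of the $48,000 range has been used: income = $354,400 + $48,000 × 33,174/34,920 = $400,000.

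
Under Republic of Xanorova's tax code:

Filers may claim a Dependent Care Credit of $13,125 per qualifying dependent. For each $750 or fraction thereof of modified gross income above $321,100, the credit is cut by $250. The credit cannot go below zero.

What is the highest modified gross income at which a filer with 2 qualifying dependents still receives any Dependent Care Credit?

$399,100

Full credit = 2 × $13,125 = $26,250.
After 104 increments the reduction is 104 × $250 = $26,000, leaving $250; one more increment wipes it out. Increment 104 ends at excess 104 × $750 = $78,000, so the highest qualifying income is $321,100 + $78,000 = $399,100.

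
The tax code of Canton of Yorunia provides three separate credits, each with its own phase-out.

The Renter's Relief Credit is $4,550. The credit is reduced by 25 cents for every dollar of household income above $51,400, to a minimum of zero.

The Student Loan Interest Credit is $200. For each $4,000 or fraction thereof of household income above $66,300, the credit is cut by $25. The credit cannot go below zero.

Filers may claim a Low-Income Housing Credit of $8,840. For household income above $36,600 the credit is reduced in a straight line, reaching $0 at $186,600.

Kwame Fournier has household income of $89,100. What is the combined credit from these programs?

$5,796

Renter's Relief Credit: 25% of the $37,700 excess over $51,400 is $9,425 ≥ base, so the credit is $0.
Student Loan Interest Credit: income exceeds $66,300 by $22,800, which is 6 full-or-partial $4,000 increments; reduction = 6 × $25 = $150, leaving $50.
Low-Income Housing Credit: $89,100 is $52,500 into a $150,000 phase-out range, leaving 97,500/150,000 of the credit: $8,840 × 97,500/150,000 = $5,746.
Total: $0 + $50 + $5,746 = $5,796.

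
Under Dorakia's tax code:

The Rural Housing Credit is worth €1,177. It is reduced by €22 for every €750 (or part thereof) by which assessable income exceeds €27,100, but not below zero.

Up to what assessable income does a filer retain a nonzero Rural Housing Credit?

€66,850

After 53 increments the reduction is 53 × €22 = €1,166, leaving €11; one more increment wipes it out. Increment 53 ends at excess 53 × €750 = €39,750, so the highest qualifying income is €27,100 + €39,750 = €66,850.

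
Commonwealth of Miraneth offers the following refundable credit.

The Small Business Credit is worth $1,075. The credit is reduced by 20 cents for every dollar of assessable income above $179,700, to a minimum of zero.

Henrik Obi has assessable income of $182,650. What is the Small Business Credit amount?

$485

Small Business Credit: 20% of the $2,950 excess over $179,700 is $590; credit = $1,075 − $590 = $485.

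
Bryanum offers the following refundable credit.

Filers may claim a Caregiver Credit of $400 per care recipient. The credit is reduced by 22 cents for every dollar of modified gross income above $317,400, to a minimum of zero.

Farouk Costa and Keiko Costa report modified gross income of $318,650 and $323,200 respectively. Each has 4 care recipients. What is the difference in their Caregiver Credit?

$1,001

Farouk ($318,650): Caregiver Credit: base = 4 × $400 = $1,600. 22% of the $1,250 excess over $317,400 is $275; credit = $1,600 − $275 = $1,325.
Keiko ($323,200): Caregiver Credit: base = 4 × $400 = $1,600. 22% of the $5,800 excess over $317,400 is $1,276; credit = $1,600 − $1,276 = $324.
Difference: |$1,325 − $324| = $1,001.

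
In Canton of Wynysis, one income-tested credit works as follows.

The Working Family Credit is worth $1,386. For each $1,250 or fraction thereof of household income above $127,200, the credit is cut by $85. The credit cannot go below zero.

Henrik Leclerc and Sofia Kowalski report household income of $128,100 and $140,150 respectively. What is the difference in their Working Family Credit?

$850

Henrik ($128,100): Working Family Credit: income exceeds $127,200 by $900, which is 1 full-or-partial $1,250 increment; reduction = 1 × $85 = $85, leaving $1,301.
Sofia ($140,150): Working Family Credit: income exceeds $127,200 by $12,950, which is 11 full-or-partial $1,250 increments; reduction = 11 × $85 = $935, leaving $451.
Difference: |$1,301 − $451| = $850.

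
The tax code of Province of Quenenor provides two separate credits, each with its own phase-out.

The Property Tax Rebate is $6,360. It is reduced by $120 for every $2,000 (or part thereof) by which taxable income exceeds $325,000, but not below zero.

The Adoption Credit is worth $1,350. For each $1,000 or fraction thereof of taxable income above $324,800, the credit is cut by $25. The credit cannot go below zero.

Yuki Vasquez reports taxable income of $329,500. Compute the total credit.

Property Tax Rebate: income exceeds $325,000 by $4,500, which is 3 full-or-partial $2,000 increments; reduction = 3 × $120 = $360, leaving $6,000.
Adoption Credit: income exceeds $324,800 by $4,700, which is 5 full-or-partial $1,000 increments; reduction = 5 × $25 = $125, leaving $1,225.
Total: $6,000 + $1,225 = $7,225.

$7,225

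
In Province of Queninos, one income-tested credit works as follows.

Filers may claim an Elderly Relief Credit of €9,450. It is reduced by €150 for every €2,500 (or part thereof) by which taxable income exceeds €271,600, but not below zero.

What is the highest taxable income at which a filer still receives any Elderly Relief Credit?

After 62 increments the reduction is 62 × €150 = €9,300, leaving €150; one more increment wipes it out. Increment 62 ends at excess 62 × €2,500 = €155,000, so the highest qualifying income is €271,600 + €155,000 = €426,600.

€426,600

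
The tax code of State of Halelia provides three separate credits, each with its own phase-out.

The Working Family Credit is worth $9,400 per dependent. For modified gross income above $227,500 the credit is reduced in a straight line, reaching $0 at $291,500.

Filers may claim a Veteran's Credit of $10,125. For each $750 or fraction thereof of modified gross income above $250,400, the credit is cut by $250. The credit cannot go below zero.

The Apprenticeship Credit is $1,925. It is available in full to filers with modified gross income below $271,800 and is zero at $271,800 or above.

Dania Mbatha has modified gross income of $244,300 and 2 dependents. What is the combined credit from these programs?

$25,915

Working Family Credit: base = 2 × $9,400 = $18,800. $244,300 is $16,800 into a $64,000 phase-out range, leaving 47,200/64,000 of the credit: $18,800 × 47,200/64,000 = $13,865.
Veteran's Credit: $244,300 is at or below the $250,400 threshold, so the full $10,125 applies.
Apprenticeship Credit: $244,300 is below the $271,800 cutoff, so the full $1,925 applies.
Total: $13,865 + $10,125 + $1,925 = $25,915.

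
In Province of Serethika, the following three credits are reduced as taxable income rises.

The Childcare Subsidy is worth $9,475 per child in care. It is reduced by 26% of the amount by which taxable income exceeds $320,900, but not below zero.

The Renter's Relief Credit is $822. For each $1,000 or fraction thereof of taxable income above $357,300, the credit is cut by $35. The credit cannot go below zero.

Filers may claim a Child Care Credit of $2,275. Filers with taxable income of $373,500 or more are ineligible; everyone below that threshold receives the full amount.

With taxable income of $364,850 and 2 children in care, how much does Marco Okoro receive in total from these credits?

Childcare Subsidy: base = 2 × $9,475 = $18,950. 26% of the $43,950 excess over $320,900 is $11,427; credit = $18,950 − $11,427 = $7,523.
Renter's Relief Credit: income exceeds $357,300 by $7,550, which is 8 full-or-partial $1,000 increments; reduction = 8 × $35 = $280, leaving $542.
Child Care Credit: $364,850 is below the $373,500 cutoff, so the full $2,275 applies.
Total: $7,523 + $542 + $2,275 = $10,340.

$10,340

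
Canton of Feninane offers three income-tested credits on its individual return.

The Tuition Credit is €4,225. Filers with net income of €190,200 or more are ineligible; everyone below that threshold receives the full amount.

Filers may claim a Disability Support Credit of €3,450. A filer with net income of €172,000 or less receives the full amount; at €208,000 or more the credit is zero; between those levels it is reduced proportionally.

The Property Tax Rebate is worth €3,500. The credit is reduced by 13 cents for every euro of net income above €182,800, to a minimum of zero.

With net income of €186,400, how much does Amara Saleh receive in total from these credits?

Tuition Credit: €186,400 is below the €190,200 cutoff, so the full €4,225 applies.
Disability Support Credit: €186,400 is €14,400 into a €36,000 phase-out range, leaving 21,600/36,000 of the credit: €3,450 × 21,600/36,000 = €2,070.
Property Tax Rebate: 13% of the €3,600 excess over €182,800 is €468; credit = €3,500 − €468 = €3,032.
Total: €4,225 + €2,070 + €3,032 = €9,327.

€9,327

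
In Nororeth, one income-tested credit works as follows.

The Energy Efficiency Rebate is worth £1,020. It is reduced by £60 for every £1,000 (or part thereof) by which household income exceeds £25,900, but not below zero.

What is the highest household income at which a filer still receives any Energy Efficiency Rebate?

£41,900

After 16 increments the reduction is 16 × £60 = £960, leaving £60; one more increment wipes it out. Increment 16 ends at excess 16 × £1,000 = £16,000, so the highest qualifying income is £25,900 + £16,000 = £41,900.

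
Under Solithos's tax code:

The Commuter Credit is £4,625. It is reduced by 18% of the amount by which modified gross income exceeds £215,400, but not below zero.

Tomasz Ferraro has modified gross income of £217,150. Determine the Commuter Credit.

Commuter Credit: 18% of the £1,750 excess over £215,400 is £315; credit = £4,625 − £315 = £4,310.

£4,310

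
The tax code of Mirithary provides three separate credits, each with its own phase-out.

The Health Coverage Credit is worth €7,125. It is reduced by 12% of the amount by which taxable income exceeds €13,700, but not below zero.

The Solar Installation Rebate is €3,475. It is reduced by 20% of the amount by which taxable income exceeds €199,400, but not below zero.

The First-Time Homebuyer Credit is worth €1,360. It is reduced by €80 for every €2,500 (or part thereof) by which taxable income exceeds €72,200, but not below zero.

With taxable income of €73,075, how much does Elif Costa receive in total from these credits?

Health Coverage Credit: 12% of the €59,375 excess over €13,700 is €7,125 ≥ base, so the credit is €0.
Solar Installation Rebate: €73,075 is at or below the €199,400 threshold, so the full €3,475 applies.
First-Time Homebuyer Credit: income exceeds €72,200 by €875, which is 1 full-or-partial €2,500 increment; reduction = 1 × €80 = €80, leaving €1,280.
Total: €0 + €3,475 + €1,280 = €4,755.

€4,755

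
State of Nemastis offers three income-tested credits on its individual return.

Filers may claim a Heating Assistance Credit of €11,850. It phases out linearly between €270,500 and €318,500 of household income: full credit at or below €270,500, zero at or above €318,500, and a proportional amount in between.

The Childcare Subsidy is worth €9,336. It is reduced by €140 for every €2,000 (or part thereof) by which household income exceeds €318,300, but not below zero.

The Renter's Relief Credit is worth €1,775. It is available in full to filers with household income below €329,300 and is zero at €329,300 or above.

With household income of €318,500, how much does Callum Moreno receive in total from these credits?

€10,971

Heating Assistance Credit: €318,500 is at or above €318,500, so the credit is €0.
Childcare Subsidy: income exceeds €318,300 by €200, which is 1 full-or-partial €2,000 increment; reduction = 1 × €140 = €140, leaving €9,196.
Renter's Relief Credit: €318,500 is below the €329,300 cutoff, so the full €1,775 applies.
Total: €0 + €9,196 + €1,775 = €10,971.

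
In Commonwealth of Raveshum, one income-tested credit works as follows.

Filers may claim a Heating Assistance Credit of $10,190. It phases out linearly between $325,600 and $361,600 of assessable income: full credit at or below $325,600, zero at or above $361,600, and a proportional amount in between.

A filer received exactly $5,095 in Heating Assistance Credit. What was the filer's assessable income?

$343,600

$5,095 is 5,095/10,190 of the full $10,190, so 5,095/10,190 of the $36,000 range has been used: income = $325,600 + $36,000 × 5,095/10,190 = $343,600.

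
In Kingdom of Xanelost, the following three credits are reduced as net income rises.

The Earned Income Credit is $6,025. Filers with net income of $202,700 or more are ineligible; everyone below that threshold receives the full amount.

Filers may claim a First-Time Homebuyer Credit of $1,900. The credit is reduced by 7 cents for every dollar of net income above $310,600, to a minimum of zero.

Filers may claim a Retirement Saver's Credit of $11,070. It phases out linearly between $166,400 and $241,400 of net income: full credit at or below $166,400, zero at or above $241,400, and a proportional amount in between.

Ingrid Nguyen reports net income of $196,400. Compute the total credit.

$14,567

Earned Income Credit: $196,400 is below the $202,700 cutoff, so the full $6,025 applies.
First-Time Homebuyer Credit: $196,400 is at or below the $310,600 threshold, so the full $1,900 applies.
Retirement Saver's Credit: $196,400 is $30,000 into a $75,000 phase-out range, leaving 45,000/75,000 of the credit: $11,070 × 45,000/75,000 = $6,642.
Total: $6,025 + $1,900 + $6,642 = $14,567.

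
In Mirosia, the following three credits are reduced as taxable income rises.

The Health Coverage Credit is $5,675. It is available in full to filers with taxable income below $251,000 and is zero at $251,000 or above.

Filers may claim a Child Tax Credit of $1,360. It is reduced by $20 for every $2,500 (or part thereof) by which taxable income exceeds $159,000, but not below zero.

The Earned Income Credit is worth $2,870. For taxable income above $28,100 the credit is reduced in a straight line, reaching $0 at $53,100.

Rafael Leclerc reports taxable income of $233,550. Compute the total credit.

$6,435

Health Coverage Credit: $233,550 is below the $251,000 cutoff, so the full $5,675 applies.
Child Tax Credit: income exceeds $159,000 by $74,550, which is 30 full-or-partial $2,500 increments; reduction = 30 × $20 = $600, leaving $760.
Earned Income Credit: $233,550 is at or above $53,100, so the credit is $0.
Total: $5,675 + $760 + $0 = $6,435.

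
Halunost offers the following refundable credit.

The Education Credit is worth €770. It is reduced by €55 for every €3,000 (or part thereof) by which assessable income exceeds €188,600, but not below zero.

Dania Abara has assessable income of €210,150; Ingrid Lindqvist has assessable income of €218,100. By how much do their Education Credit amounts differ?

€110

Dania (€210,150): Education Credit: income exceeds €188,600 by €21,550, which is 8 full-or-partial €3,000 increments; reduction = 8 × €55 = €440, leaving €330.
Ingrid (€218,100): Education Credit: income exceeds €188,600 by €29,500, which is 10 full-or-partial €3,000 increments; reduction = 10 × €55 = €550, leaving €220.
Difference: |€330 − €220| = €110.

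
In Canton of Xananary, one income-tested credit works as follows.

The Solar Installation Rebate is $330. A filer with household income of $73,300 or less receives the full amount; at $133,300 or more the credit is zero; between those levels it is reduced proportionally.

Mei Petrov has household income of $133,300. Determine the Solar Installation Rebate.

Solar Installation Rebate: $133,300 is at or above $133,300, so the credit is $0.

$0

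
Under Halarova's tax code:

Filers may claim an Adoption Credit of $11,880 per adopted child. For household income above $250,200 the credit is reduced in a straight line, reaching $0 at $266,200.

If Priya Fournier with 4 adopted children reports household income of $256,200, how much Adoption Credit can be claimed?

$29,700

Adoption Credit: base = 4 × $11,880 = $47,520. $256,200 is $6,000 into a $16,000 phase-out range, leaving 10,000/16,000 of the credit: $47,520 × 10,000/16,000 = $29,700.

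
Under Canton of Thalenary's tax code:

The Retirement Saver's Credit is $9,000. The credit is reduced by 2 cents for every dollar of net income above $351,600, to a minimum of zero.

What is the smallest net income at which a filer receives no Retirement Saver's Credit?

$801,600

The credit falls by 2% of each dollar above $351,600, so it reaches zero when the excess is $9,000 / 2% = $450,000: income = $351,600 + $450,000 = $801,600.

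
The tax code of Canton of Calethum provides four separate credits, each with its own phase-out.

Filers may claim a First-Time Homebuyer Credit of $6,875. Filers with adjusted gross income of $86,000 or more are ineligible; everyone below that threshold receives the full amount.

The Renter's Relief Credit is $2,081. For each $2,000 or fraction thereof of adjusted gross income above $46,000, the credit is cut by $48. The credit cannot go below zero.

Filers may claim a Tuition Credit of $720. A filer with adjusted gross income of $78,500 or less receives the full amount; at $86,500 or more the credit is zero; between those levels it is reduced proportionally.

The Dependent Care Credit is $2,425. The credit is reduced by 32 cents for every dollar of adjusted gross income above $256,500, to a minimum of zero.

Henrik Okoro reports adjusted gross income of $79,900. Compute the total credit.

First-Time Homebuyer Credit: $79,900 is below the $86,000 cutoff, so the full $6,875 applies.
Renter's Relief Credit: income exceeds $46,000 by $33,900, which is 17 full-or-partial $2,000 increments; reduction = 17 × $48 = $816, leaving $1,265.
Tuition Credit: $79,900 is $1,400 into a $8,000 phase-out range, leaving 6,600/8,000 of the credit: $720 × 6,600/8,000 = $594.
Dependent Care Credit: $79,900 is at or below the $256,500 threshold, so the full $2,425 applies.
Total: $6,875 + $1,265 + $594 + $2,425 = $11,159.

$11,159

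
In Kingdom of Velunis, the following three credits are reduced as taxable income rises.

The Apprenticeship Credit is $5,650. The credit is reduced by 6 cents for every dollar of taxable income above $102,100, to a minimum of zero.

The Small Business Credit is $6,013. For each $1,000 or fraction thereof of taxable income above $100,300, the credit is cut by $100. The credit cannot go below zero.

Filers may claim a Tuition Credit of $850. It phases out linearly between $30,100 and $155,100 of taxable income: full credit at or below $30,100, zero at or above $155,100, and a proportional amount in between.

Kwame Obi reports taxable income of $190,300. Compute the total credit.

$358

Apprenticeship Credit: 6% of the $88,200 excess over $102,100 is $5,292; credit = $5,650 − $5,292 = $358.
Small Business Credit: income exceeds $100,300 by $90,000 → 90 increments × $100 = $9,000 ≥ base, so the credit is $0.
Tuition Credit: $190,300 is at or above $155,100, so the credit is $0.
Total: $358 + $0 + $0 = $358.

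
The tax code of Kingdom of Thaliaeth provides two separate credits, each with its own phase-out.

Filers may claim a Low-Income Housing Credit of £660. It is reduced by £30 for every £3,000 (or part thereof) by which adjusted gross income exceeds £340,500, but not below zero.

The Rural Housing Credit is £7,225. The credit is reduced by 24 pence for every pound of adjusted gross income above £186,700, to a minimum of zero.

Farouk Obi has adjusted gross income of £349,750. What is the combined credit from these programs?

Low-Income Housing Credit: income exceeds £340,500 by £9,250, which is 4 full-or-partial £3,000 increments; reduction = 4 × £30 = £120, leaving £540.
Rural Housing Credit: 24% of the £163,050 excess over £186,700 is £39,132 ≥ base, so the credit is £0.
Total: £540 + £0 = £540.

£540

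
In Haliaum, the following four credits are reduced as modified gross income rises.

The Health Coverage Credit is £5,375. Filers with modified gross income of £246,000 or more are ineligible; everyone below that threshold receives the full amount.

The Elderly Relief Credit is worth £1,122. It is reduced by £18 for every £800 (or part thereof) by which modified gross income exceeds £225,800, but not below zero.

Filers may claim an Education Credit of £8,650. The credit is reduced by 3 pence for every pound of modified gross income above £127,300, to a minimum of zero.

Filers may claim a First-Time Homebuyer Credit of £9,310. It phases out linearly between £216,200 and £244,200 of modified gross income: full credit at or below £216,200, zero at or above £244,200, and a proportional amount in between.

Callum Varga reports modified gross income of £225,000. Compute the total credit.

£18,600

Health Coverage Credit: £225,000 is below the £246,000 cutoff, so the full £5,375 applies.
Elderly Relief Credit: £225,000 is at or below the £225,800 threshold, so the full £1,122 applies.
Education Credit: 3% of the £97,700 excess over £127,300 is £2,931; credit = £8,650 − £2,931 = £5,719.
First-Time Homebuyer Credit: £225,000 is £8,800 into a £28,000 phase-out range, leaving 19,200/28,000 of the credit: £9,310 × 19,200/28,000 = £6,384.
Total: £5,375 + £1,122 + £5,719 + £6,384 = £18,600.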